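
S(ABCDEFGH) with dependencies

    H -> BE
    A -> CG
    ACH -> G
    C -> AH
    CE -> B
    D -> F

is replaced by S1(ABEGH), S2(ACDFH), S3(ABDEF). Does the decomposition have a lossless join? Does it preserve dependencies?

lossless and dependency-preserving

Lossless test (chase): Rows 1 and 2 agree on H; apply H→BE and equate their BE entries. Rows 1 and 2 agree on A; apply A→CG and equate their CG entries. Rows 1 and 3 agree on A; apply A→CG and equate their CG entries. Rows 1 and 3 agree on C; apply C→AH and equate their AH entries. Row 2 is now all distinguished symbols — the join is lossless.
Dependency preservation: A → CG; ACH → G; CE → B are not contained in any single fragment, but the restricted closure of each left-hand side across the fragments still reaches the right-hand side; the remaining FDs each lie inside some fragment. All dependencies are preserved.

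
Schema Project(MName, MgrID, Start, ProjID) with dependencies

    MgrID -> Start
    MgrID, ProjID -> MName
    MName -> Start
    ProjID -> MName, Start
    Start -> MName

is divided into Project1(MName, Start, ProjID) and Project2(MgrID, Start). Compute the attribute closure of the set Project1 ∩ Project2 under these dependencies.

Project1 ∩ Project2 = {Start}.
Start → MName applies, adding MName
Closure: {MName, Start}.

MName, Start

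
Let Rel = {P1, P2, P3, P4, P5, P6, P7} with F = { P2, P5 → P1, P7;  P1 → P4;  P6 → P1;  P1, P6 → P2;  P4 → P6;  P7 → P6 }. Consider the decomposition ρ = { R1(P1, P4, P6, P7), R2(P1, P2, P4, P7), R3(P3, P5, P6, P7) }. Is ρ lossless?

Chase test. Columns are P1, P2, P3, P4, P5, P6, P7; row i has aⱼ where attribute j ∈ Ri, else bᵢⱼ.
Initial tableau (one row per fragment):
  row 1: a1 b12 b13 a4 b15 a6 a7
  row 2: a1 a2 b23 a4 b25 b26 a7
  row 3: b31 b32 a3 b34 a5 a6 a7
Rows 1 and 3 agree on P6; apply P6→P1 and equate their P1 entries.
Rows 1 and 3 agree on P1, P6; apply P1, P6→P2 and equate their P2 entries.
Rows 1 and 2 agree on P4; apply P4→P6 and equate their P6 entries.
Rows 1 and 3 agree on P1; apply P1→P4 and equate their P4 entries.
Rows 1 and 2 agree on P1, P6; apply P1, P6→P2 and equate their P2 entries.
Row 3 is now all distinguished symbols — the join is lossless.

Yes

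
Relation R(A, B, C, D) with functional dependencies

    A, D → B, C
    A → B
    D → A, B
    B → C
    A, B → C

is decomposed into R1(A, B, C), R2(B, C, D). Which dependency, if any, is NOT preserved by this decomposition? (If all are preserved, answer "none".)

Check D → A, B: no single fragment contains all of {A, B, D}, and the restricted closure of {D} across the fragments never reaches {A, B}.
A, D → B, C is preserved.
A → B is preserved.
B → C is preserved.
A, B → C is preserved.

D → A, B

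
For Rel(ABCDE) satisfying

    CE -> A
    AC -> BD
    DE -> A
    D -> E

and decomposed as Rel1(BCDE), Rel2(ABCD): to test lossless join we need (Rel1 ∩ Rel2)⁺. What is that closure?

ABCDE

Rel1 ∩ Rel2 = {BCD}.
D → E applies, adding E
CE → A applies, adding A
Closure: {ABCDE}.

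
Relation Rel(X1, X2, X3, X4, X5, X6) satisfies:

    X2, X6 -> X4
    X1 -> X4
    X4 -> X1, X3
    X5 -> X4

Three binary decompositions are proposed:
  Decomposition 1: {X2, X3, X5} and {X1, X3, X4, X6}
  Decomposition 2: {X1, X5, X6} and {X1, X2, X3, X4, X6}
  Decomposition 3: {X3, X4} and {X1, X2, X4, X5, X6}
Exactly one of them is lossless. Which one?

Decomposition 1: common = {X3}, closure = {X3} → lossy.
Decomposition 2: common = {X1, X6}, closure = {X1, X3, X4, X6} → lossy.
Decomposition 3: common = {X4}, closure = {X1, X3, X4} → lossless.

Decomposition 3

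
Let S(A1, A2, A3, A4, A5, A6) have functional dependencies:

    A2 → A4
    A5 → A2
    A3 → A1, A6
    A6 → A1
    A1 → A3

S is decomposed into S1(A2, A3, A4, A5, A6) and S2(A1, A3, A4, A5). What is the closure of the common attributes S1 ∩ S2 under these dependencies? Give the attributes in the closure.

A1, A2, A3, A4, A5, A6

S1 ∩ S2 = {A3, A4, A5}.
A5 → A2 applies, adding A2
A3 → A1, A6 applies, adding A1, A6
Closure: {A1, A2, A3, A4, A5, A6}.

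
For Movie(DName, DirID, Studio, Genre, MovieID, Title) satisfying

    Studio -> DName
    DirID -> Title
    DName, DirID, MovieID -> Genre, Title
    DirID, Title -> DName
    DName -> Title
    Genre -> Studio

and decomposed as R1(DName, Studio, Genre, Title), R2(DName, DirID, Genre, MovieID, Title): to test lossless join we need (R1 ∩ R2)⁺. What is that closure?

R1 ∩ R2 = {DName, Genre, Title}.
Genre → Studio applies, adding Studio
Closure: {DName, Studio, Genre, Title}.

DName, Studio, Genre, Title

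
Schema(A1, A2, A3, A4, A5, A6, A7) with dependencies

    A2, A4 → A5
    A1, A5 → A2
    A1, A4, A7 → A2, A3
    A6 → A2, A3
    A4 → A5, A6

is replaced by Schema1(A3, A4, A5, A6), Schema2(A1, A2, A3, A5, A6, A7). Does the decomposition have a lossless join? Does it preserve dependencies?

lossy but dependency-preserving

Lossless test: (A3, A5, A6)⁺ = {A2, A3, A5, A6}, which is a superkey of neither fragment — lossy.
Dependency preservation: A2, A4 → A5; A1, A4, A7 → A2, A3 are not contained in any single fragment, but the restricted closure of each left-hand side across the fragments still reaches the right-hand side; the remaining FDs each lie inside some fragment. All dependencies are preserved.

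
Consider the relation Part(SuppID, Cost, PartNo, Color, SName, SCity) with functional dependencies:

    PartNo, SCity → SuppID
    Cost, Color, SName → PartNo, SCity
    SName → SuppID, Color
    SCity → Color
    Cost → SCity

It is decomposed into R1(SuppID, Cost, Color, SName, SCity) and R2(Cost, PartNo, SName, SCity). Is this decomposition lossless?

Common attributes: R1 ∩ R2 = {Cost, SName, SCity}.
Closure of {Cost, SName, SCity}: SName → SuppID, Color applies, adding SuppID, Color; Cost, Color, SName → PartNo, SCity applies, adding PartNo. So (Cost, SName, SCity)⁺ = {SuppID, Cost, PartNo, Color, SName, SCity}.
This closure contains every attribute of R1, so R1 ∩ R2 → R1. The join is lossless.

Yes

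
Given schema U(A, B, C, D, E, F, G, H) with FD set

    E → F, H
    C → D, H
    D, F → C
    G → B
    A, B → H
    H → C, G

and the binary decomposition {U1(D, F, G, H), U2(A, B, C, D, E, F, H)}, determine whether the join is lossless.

Common attributes: U1 ∩ U2 = {D, F, H}.
Closure of {D, F, H}: D, F → C applies, adding C; H → C, G applies, adding G; G → B applies, adding B. So (D, F, H)⁺ = {B, C, D, F, G, H}.
This closure contains every attribute of U1, so U1 ∩ U2 → U1. The join is lossless.

Yes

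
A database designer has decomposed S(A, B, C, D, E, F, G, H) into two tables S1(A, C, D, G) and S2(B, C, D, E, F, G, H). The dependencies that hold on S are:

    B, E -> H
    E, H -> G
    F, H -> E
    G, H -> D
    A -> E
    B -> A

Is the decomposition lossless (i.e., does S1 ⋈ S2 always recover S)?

No

Common attributes: S1 ∩ S2 = {C, D, G}.
No dependency enlarges {C, D, G}, so (C, D, G)⁺ = {C, D, G}.
The closure contains neither all of S1 = {A, C, D, G} nor all of S2 = {B, C, D, E, F, G, H}, so the common attributes are not a superkey of either fragment. The join is lossy.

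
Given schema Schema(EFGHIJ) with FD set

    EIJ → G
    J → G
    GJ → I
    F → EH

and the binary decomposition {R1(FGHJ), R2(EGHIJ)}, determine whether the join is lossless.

No

Common attributes: R1 ∩ R2 = {GHJ}.
Closure of {GHJ}: GJ → I applies, adding I. So (GHJ)⁺ = {GHIJ}.
The closure contains neither all of R1 = {FGHJ} nor all of R2 = {EGHIJ}, so the common attributes are not a superkey of either fragment. The join is lossy.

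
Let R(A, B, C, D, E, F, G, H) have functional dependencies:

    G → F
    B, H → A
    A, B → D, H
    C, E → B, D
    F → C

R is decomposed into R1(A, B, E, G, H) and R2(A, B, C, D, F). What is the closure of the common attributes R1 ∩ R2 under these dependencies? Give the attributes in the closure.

A, B, D, H

R1 ∩ R2 = {A, B}.
A, B → D, H applies, adding D, H
Closure: {A, B, D, H}.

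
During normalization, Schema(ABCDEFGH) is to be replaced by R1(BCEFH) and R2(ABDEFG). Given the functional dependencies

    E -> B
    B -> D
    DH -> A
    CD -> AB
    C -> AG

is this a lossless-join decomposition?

No

Common attributes: R1 ∩ R2 = {BEF}.
Closure of {BEF}: B → D applies, adding D. So (BEF)⁺ = {BDEF}.
The closure contains neither all of R1 = {BCEFH} nor all of R2 = {ABDEFG}, so the common attributes are not a superkey of either fragment. The join is lossy.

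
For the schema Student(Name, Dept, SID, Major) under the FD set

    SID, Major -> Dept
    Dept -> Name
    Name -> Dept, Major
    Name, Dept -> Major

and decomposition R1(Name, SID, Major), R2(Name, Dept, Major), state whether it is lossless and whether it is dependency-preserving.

lossless and dependency-preserving

Lossless test: (Name, Major)⁺ = {Name, Dept, Major}, which contains all of one fragment — lossless.
Dependency preservation: SID, Major → Dept is not contained in any single fragment, but the restricted closure of its left-hand side across the fragments still reaches the right-hand side; the remaining FDs each lie inside some fragment. All dependencies are preserved.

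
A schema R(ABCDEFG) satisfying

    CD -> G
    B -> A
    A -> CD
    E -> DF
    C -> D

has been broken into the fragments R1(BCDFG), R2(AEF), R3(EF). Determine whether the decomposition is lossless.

No

Chase test. Columns are ABCDEFG; row i has aⱼ where attribute j ∈ Ri, else bᵢⱼ.
Initial tableau (one row per fragment):
  row 1: b11 a2 a3 a4 b15 a6 a7
  row 2: a1 b22 b23 b24 a5 a6 b27
  row 3: b31 b32 b33 b34 a5 a6 b37
Rows 2 and 3 agree on E; apply E→DF and equate their DF entries.
No row becomes fully distinguished — the join is lossy.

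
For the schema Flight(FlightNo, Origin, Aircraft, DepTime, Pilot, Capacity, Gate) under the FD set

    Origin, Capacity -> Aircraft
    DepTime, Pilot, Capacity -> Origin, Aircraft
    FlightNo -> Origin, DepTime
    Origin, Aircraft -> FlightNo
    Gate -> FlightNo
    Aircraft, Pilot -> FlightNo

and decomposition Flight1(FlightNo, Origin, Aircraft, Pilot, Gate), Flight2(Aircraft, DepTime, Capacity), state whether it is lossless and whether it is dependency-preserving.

lossy and not dependency-preserving

Lossless test: (Aircraft)⁺ = {Aircraft}, which is a superkey of neither fragment — lossy.
Dependency preservation: the restricted closure of {Origin, Capacity} across the fragments never reaches {Aircraft}, so Origin, Capacity → Aircraft cannot be enforced without a join — not preserved.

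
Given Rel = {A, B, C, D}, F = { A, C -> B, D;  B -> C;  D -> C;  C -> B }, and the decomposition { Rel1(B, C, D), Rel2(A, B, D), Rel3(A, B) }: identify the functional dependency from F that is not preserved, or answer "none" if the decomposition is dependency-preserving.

A, C → B, D: restricted closure across fragments reaches B, D.
B → C lies within Rel1.
D → C lies within Rel1.
C → B lies within Rel1.
Every dependency is enforceable on the fragments, so the decomposition is dependency-preserving.

none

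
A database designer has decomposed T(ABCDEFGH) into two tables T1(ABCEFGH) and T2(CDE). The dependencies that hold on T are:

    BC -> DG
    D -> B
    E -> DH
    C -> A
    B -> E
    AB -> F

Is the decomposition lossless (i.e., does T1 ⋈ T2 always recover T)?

Yes

Common attributes: T1 ∩ T2 = {CE}.
Closure of {CE}: E → DH applies, adding DH; C → A applies, adding A; D → B applies, adding B; AB → F applies, adding F; BC → DG applies, adding G. So (CE)⁺ = {ABCDEFGH}.
This closure contains every attribute of T1, so T1 ∩ T2 → T1. The join is lossless.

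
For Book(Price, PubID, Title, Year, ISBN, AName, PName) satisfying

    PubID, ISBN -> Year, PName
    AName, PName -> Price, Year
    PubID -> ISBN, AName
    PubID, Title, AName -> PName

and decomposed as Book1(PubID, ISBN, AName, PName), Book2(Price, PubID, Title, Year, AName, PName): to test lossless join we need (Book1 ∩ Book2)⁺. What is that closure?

Price, PubID, Year, ISBN, AName, PName

Book1 ∩ Book2 = {PubID, AName, PName}.
AName, PName → Price, Year applies, adding Price, Year
PubID → ISBN, AName applies, adding ISBN
Closure: {Price, PubID, Year, ISBN, AName, PName}.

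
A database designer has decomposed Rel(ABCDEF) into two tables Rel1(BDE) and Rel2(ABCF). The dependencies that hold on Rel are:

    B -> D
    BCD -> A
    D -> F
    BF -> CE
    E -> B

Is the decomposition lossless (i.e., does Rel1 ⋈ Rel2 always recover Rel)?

Common attributes: Rel1 ∩ Rel2 = {B}.
Closure of {B}: B → D applies, adding D; D → F applies, adding F; BF → CE applies, adding CE; BCD → A applies, adding A. So (B)⁺ = {ABCDEF}.
This closure contains every attribute of Rel1, so Rel1 ∩ Rel2 → Rel1. The join is lossless.

Yes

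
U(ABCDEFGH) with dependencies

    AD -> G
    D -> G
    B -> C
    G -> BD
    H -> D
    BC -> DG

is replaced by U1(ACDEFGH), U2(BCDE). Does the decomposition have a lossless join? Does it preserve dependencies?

lossless and dependency-preserving

Lossless test: (CDE)⁺ = {BCDEG}, which contains all of one fragment — lossless.
Dependency preservation: G → BD; BC → DG are not contained in any single fragment, but the restricted closure of each left-hand side across the fragments still reaches the right-hand side; the remaining FDs each lie inside some fragment. All dependencies are preserved.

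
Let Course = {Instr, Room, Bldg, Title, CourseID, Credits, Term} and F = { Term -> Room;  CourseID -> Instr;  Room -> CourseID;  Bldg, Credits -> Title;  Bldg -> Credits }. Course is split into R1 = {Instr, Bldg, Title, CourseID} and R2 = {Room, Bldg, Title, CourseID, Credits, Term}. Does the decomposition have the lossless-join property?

Yes

Common attributes: R1 ∩ R2 = {Bldg, Title, CourseID}.
Closure of {Bldg, Title, CourseID}: CourseID → Instr applies, adding Instr; Bldg → Credits applies, adding Credits. So (Bldg, Title, CourseID)⁺ = {Instr, Bldg, Title, CourseID, Credits}.
This closure contains every attribute of R1, so R1 ∩ R2 → R1. The join is lossless.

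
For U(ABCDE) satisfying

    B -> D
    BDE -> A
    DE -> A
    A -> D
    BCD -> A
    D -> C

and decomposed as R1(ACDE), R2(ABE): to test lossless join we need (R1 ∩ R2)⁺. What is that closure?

R1 ∩ R2 = {AE}.
A → D applies, adding D
D → C applies, adding C
Closure: {ACDE}.

ACDE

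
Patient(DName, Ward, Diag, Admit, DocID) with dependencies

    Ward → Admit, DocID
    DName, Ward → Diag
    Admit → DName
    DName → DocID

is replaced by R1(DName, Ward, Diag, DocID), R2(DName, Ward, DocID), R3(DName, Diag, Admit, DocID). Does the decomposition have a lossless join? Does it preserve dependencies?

lossy and not dependency-preserving

Lossless test (chase): Rows 1 and 2 agree on Ward; apply Ward→Admit, DocID and equate their Admit, DocID entries. Rows 1 and 2 agree on DName, Ward; apply DName, Ward→Diag and equate their Diag entries. No row becomes fully distinguished — the join is lossy.
Dependency preservation: the restricted closure of {Ward} across the fragments never reaches {Admit, DocID}, so Ward → Admit, DocID cannot be enforced without a join — not preserved.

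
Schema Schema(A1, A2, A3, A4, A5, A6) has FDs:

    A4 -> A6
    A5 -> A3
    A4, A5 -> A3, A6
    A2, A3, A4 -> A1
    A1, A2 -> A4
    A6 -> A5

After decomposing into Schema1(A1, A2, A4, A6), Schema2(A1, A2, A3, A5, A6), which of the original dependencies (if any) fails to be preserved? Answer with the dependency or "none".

A4 → A6 lies within Schema1.
A5 → A3 lies within Schema2.
A4, A5 → A3, A6: restricted closure across fragments reaches A3, A6.
A2, A3, A4 → A1: restricted closure across fragments reaches A1.
A1, A2 → A4 lies within Schema1.
A6 → A5 lies within Schema2.
Every dependency is enforceable on the fragments, so the decomposition is dependency-preserving.

none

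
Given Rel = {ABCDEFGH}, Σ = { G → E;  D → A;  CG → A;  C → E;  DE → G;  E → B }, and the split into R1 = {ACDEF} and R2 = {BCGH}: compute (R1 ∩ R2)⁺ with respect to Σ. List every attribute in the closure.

R1 ∩ R2 = {C}.
C → E applies, adding E
E → B applies, adding B
Closure: {BCE}.

BCE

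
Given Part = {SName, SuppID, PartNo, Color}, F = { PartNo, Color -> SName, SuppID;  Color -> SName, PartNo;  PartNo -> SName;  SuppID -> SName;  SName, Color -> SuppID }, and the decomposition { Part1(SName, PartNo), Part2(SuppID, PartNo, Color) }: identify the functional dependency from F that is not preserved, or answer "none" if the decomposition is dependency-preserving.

Check SuppID → SName: no single fragment contains all of {SName, SuppID}, and the restricted closure of {SuppID} across the fragments never reaches {SName}.
PartNo, Color → SName, SuppID is preserved.
Color → SName, PartNo is preserved.
PartNo → SName is preserved.
SName, Color → SuppID is preserved.

SuppID -> SName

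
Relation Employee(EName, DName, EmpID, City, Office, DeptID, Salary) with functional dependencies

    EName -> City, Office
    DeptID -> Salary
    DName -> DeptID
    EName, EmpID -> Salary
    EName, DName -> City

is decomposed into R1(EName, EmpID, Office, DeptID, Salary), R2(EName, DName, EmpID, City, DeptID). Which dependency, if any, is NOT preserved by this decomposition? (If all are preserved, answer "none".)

none

EName → City, Office: restricted closure across fragments reaches City, Office.
DeptID → Salary lies within R1.
DName → DeptID lies within R2.
EName, EmpID → Salary lies within R1.
EName, DName → City lies within R2.
Every dependency is enforceable on the fragments, so the decomposition is dependency-preserving.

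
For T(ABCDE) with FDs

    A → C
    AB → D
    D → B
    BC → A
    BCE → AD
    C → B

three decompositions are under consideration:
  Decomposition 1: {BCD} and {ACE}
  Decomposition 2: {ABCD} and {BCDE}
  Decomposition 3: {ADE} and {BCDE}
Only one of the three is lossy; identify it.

Decomposition 3

Decomposition 1: common = {C}, closure = {ABCD} → lossless.
Decomposition 2: common = {BCD}, closure = {ABCD} → lossless.
Decomposition 3: common = {DE}, closure = {BDE} → lossy.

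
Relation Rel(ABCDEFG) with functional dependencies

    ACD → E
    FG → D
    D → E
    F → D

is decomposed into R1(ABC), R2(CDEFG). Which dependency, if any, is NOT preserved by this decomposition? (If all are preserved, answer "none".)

ACD → E: restricted closure across fragments reaches E.
FG → D lies within R2.
D → E lies within R2.
F → D lies within R2.
Every dependency is enforceable on the fragments, so the decomposition is dependency-preserving.

none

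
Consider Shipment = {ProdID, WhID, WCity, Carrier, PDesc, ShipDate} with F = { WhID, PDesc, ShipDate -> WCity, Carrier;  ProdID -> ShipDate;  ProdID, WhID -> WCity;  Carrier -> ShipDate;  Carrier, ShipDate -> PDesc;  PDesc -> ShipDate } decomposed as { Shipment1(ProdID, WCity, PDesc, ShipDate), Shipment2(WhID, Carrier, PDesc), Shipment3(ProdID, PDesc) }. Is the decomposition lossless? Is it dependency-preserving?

Lossless test (chase): Rows 1 and 3 agree on ProdID; apply ProdID→ShipDate and equate their ShipDate entries. Rows 1 and 2 agree on PDesc; apply PDesc→ShipDate and equate their ShipDate entries. No row becomes fully distinguished — the join is lossy.
Dependency preservation: the restricted closure of {WhID, PDesc, ShipDate} across the fragments never reaches {WCity, Carrier}, so WhID, PDesc, ShipDate → WCity, Carrier cannot be enforced without a join — not preserved.

lossy and not dependency-preserving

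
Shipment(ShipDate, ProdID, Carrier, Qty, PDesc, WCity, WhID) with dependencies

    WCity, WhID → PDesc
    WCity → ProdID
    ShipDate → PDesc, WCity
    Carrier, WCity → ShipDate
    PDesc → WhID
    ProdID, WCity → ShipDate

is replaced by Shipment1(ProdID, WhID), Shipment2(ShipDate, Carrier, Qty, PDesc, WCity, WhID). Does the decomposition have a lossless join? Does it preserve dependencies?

Lossless test: (WhID)⁺ = {WhID}, which is a superkey of neither fragment — lossy.
Dependency preservation: the restricted closure of {WCity} across the fragments never reaches {ProdID}, so WCity → ProdID cannot be enforced without a join — not preserved.

lossy and not dependency-preserving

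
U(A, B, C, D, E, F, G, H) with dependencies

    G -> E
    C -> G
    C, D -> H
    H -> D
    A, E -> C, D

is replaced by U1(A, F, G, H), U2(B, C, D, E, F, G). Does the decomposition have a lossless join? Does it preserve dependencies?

lossy and not dependency-preserving

Lossless test: (F, G)⁺ = {E, F, G}, which is a superkey of neither fragment — lossy.
Dependency preservation: the restricted closure of {C, D} across the fragments never reaches {H}, so C, D → H cannot be enforced without a join — not preserved.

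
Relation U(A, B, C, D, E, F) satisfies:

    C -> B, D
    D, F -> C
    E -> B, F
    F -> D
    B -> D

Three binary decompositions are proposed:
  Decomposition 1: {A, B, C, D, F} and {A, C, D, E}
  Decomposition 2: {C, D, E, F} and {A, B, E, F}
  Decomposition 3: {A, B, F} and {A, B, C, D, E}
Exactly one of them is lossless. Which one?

Decomposition 2

Decomposition 1: common = {A, C, D}, closure = {A, B, C, D} → lossy.
Decomposition 2: common = {E, F}, closure = {B, C, D, E, F} → lossless.
Decomposition 3: common = {A, B}, closure = {A, B, D} → lossy.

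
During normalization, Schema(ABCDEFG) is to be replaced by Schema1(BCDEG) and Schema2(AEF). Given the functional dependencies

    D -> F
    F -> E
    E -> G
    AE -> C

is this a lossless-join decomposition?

Common attributes: Schema1 ∩ Schema2 = {E}.
Closure of {E}: E → G applies, adding G. So (E)⁺ = {EG}.
The closure contains neither all of Schema1 = {BCDEG} nor all of Schema2 = {AEF}, so the common attributes are not a superkey of either fragment. The join is lossy.

No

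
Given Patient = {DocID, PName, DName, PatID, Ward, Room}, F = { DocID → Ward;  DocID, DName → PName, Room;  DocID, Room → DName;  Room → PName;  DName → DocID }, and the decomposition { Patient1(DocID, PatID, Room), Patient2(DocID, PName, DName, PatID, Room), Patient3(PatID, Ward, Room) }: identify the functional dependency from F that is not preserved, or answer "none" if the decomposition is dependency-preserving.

DocID → Ward

Check DocID → Ward: no single fragment contains all of {DocID, Ward}, and the restricted closure of {DocID} across the fragments never reaches {Ward}.
DocID, DName → PName, Room is preserved.
DocID, Room → DName is preserved.
Room → PName is preserved.
DName → DocID is preserved.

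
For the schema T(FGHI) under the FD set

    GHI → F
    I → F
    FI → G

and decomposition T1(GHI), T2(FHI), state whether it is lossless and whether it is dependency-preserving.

Lossless test: (HI)⁺ = {FGHI}, which contains all of one fragment — lossless.
Dependency preservation: GHI → F; FI → G are not contained in any single fragment, but the restricted closure of each left-hand side across the fragments still reaches the right-hand side; the remaining FDs each lie inside some fragment. All dependencies are preserved.

lossless and dependency-preserving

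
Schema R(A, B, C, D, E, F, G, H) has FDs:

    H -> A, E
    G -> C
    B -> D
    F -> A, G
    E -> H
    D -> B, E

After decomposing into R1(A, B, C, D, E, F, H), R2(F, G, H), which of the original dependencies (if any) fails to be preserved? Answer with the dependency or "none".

G -> C

Check G → C: no single fragment contains all of {C, G}, and the restricted closure of {G} across the fragments never reaches {C}.
H → A, E is preserved.
B → D is preserved.
F → A, G is preserved.
E → H is preserved.
D → B, E is preserved.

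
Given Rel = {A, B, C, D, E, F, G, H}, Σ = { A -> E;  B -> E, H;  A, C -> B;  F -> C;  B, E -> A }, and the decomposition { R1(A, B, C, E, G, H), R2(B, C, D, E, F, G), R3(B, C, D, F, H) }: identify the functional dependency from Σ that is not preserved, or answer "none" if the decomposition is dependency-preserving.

A → E lies within R1.
B → E, H lies within R1.
A, C → B lies within R1.
F → C lies within R2.
B, E → A lies within R1.
Every dependency is enforceable on the fragments, so the decomposition is dependency-preserving.

none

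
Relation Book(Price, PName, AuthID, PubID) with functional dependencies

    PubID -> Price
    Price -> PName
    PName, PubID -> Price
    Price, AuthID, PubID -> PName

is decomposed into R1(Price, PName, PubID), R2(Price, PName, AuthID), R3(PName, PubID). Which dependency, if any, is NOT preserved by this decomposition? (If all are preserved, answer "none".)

none

PubID → Price lies within R1.
Price → PName lies within R1.
PName, PubID → Price lies within R1.
Price, AuthID, PubID → PName: restricted closure across fragments reaches PName.
Every dependency is enforceable on the fragments, so the decomposition is dependency-preserving.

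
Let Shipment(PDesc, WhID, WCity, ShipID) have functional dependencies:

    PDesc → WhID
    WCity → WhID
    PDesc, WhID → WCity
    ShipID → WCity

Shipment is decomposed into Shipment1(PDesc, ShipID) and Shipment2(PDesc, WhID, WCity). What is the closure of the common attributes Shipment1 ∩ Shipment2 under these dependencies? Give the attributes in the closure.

Shipment1 ∩ Shipment2 = {PDesc}.
PDesc → WhID applies, adding WhID
PDesc, WhID → WCity applies, adding WCity
Closure: {PDesc, WhID, WCity}.

PDesc, WhID, WCity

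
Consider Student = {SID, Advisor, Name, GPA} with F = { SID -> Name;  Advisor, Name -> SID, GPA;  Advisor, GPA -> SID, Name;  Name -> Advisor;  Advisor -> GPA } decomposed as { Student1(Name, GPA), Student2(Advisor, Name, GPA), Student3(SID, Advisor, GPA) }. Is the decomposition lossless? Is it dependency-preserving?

Lossless test (chase): Rows 2 and 3 agree on Advisor, GPA; apply Advisor, GPA→SID, Name and equate their SID, Name entries. Rows 1 and 2 agree on Name; apply Name→Advisor and equate their Advisor entries. Rows 1 and 2 agree on Advisor, Name; apply Advisor, Name→SID, GPA and equate their SID, GPA entries. Row 1 is now all distinguished symbols — the join is lossless.
Dependency preservation: SID → Name; Advisor, Name → SID, GPA; Advisor, GPA → SID, Name are not contained in any single fragment, but the restricted closure of each left-hand side across the fragments still reaches the right-hand side; the remaining FDs each lie inside some fragment. All dependencies are preserved.

lossless and dependency-preserving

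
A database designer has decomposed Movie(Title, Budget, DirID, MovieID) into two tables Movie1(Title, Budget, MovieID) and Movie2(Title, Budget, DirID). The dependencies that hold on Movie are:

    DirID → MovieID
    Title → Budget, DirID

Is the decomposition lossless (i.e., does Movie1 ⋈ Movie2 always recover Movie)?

Yes

Common attributes: Movie1 ∩ Movie2 = {Title, Budget}.
Closure of {Title, Budget}: Title → Budget, DirID applies, adding DirID; DirID → MovieID applies, adding MovieID. So (Title, Budget)⁺ = {Title, Budget, DirID, MovieID}.
This closure contains every attribute of Movie1, so Movie1 ∩ Movie2 → Movie1. The join is lossless.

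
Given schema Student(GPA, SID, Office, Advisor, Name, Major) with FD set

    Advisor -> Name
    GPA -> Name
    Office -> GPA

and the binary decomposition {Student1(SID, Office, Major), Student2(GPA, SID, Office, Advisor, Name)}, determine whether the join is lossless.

Common attributes: Student1 ∩ Student2 = {SID, Office}.
Closure of {SID, Office}: Office → GPA applies, adding GPA; GPA → Name applies, adding Name. So (SID, Office)⁺ = {GPA, SID, Office, Name}.
The closure contains neither all of Student1 = {SID, Office, Major} nor all of Student2 = {GPA, SID, Office, Advisor, Name}, so the common attributes are not a superkey of either fragment. The join is lossy.

No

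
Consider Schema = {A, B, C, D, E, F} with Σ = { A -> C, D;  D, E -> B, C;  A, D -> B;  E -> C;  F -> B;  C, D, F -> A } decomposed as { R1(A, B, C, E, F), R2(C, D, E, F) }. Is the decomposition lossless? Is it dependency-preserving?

lossy and not dependency-preserving

Lossless test: (C, E, F)⁺ = {B, C, E, F}, which is a superkey of neither fragment — lossy.
Dependency preservation: the restricted closure of {A} across the fragments never reaches {C, D}, so A → C, D cannot be enforced without a join — not preserved.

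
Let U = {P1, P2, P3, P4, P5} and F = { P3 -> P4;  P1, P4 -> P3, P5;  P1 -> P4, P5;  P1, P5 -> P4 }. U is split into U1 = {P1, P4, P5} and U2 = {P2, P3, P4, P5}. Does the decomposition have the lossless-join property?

Common attributes: U1 ∩ U2 = {P4, P5}.
No dependency enlarges {P4, P5}, so (P4, P5)⁺ = {P4, P5}.
The closure contains neither all of U1 = {P1, P4, P5} nor all of U2 = {P2, P3, P4, P5}, so the common attributes are not a superkey of either fragment. The join is lossy.

No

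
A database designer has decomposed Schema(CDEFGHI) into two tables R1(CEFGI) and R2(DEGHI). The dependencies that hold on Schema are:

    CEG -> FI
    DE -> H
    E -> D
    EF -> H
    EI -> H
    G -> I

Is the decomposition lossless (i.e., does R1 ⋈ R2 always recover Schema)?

Common attributes: R1 ∩ R2 = {EGI}.
Closure of {EGI}: E → D applies, adding D; EI → H applies, adding H. So (EGI)⁺ = {DEGHI}.
This closure contains every attribute of R2, so R1 ∩ R2 → R2. The join is lossless.

Yes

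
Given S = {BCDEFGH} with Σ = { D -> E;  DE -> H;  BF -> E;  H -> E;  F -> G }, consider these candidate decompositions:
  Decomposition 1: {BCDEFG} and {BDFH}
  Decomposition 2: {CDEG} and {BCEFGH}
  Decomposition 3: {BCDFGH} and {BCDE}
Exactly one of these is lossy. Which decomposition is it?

Decomposition 2

Decomposition 1: common = {BDF}, closure = {BDEFGH} → lossless.
Decomposition 2: common = {CEG}, closure = {CEG} → lossy.
Decomposition 3: common = {BCD}, closure = {BCDEH} → lossless.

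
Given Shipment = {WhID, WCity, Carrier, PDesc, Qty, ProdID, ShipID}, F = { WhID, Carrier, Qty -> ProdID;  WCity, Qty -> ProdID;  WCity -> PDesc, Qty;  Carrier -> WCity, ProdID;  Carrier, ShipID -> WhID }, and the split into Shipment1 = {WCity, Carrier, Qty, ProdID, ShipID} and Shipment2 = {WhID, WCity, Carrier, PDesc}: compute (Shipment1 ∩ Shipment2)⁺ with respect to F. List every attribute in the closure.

WCity, Carrier, PDesc, Qty, ProdID

Shipment1 ∩ Shipment2 = {WCity, Carrier}.
WCity → PDesc, Qty applies, adding PDesc, Qty
Carrier → WCity, ProdID applies, adding ProdID
Closure: {WCity, Carrier, PDesc, Qty, ProdID}.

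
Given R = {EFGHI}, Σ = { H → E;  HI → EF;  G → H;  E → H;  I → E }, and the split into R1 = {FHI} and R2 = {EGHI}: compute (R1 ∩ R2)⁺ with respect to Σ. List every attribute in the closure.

EFHI

R1 ∩ R2 = {HI}.
H → E applies, adding E
HI → EF applies, adding F
Closure: {EFHI}.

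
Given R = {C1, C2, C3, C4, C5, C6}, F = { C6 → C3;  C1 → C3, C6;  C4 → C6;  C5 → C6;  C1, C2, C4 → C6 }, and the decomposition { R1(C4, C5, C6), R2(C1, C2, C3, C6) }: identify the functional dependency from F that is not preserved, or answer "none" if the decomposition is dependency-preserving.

C6 → C3 lies within R2.
C1 → C3, C6 lies within R2.
C4 → C6 lies within R1.
C5 → C6 lies within R1.
C1, C2, C4 → C6: restricted closure across fragments reaches C6.
Every dependency is enforceable on the fragments, so the decomposition is dependency-preserving.

none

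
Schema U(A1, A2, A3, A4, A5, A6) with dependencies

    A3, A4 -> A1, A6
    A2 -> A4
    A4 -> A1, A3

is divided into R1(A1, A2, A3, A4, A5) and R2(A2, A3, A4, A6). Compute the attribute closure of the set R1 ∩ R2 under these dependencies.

R1 ∩ R2 = {A2, A3, A4}.
A3, A4 → A1, A6 applies, adding A1, A6
Closure: {A1, A2, A3, A4, A6}.

A1, A2, A3, A4, A6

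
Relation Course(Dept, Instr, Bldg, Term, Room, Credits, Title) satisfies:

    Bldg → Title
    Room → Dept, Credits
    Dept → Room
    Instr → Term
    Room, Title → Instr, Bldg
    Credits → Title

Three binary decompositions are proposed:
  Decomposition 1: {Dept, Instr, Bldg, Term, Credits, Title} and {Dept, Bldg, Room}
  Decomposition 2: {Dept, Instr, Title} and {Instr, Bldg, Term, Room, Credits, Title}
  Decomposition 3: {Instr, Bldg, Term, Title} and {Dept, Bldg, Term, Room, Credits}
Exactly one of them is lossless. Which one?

Decomposition 1

Decomposition 1: common = {Dept, Bldg}, closure = {Dept, Instr, Bldg, Term, Room, Credits, Title} → lossless.
Decomposition 2: common = {Instr, Title}, closure = {Instr, Term, Title} → lossy.
Decomposition 3: common = {Bldg, Term}, closure = {Bldg, Term, Title} → lossy.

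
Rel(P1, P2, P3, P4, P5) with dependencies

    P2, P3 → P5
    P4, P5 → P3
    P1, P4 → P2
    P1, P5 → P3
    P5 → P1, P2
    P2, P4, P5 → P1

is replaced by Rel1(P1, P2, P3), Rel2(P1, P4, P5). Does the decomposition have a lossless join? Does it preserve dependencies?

Lossless test: (P1)⁺ = {P1}, which is a superkey of neither fragment — lossy.
Dependency preservation: the restricted closure of {P2, P3} across the fragments never reaches {P5}, so P2, P3 → P5 cannot be enforced without a join — not preserved.

lossy and not dependency-preserving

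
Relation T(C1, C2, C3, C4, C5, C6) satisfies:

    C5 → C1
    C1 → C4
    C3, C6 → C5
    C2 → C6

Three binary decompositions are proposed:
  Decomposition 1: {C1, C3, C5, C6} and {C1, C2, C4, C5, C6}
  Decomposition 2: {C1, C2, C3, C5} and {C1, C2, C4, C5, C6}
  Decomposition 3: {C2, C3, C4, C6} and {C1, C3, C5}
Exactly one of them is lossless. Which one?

Decomposition 2

Decomposition 1: common = {C1, C5, C6}, closure = {C1, C4, C5, C6} → lossy.
Decomposition 2: common = {C1, C2, C5}, closure = {C1, C2, C4, C5, C6} → lossless.
Decomposition 3: common = {C3}, closure = {C3} → lossy.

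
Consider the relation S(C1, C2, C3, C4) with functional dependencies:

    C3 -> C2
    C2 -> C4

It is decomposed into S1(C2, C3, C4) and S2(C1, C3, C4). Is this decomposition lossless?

Common attributes: S1 ∩ S2 = {C3, C4}.
Closure of {C3, C4}: C3 → C2 applies, adding C2. So (C3, C4)⁺ = {C2, C3, C4}.
This closure contains every attribute of S1, so S1 ∩ S2 → S1. The join is lossless.

Yes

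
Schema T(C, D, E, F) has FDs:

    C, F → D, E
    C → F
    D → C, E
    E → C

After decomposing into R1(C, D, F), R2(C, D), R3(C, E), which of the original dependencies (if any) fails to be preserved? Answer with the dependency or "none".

C, F → D, E: restricted closure across fragments reaches D, E.
C → F lies within R1.
D → C, E: restricted closure across fragments reaches C, E.
E → C lies within R3.
Every dependency is enforceable on the fragments, so the decomposition is dependency-preserving.

none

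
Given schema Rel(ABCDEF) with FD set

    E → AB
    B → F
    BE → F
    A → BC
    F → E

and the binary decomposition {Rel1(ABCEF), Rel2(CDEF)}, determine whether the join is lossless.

Common attributes: Rel1 ∩ Rel2 = {CEF}.
Closure of {CEF}: E → AB applies, adding AB. So (CEF)⁺ = {ABCEF}.
This closure contains every attribute of Rel1, so Rel1 ∩ Rel2 → Rel1. The join is lossless.

Yes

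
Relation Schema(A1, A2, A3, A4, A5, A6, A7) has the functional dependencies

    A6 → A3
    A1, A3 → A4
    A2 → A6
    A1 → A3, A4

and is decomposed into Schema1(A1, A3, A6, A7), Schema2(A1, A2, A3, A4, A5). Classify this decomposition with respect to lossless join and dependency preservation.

lossy and not dependency-preserving

Lossless test: (A1, A3)⁺ = {A1, A3, A4}, which is a superkey of neither fragment — lossy.
Dependency preservation: the restricted closure of {A2} across the fragments never reaches {A6}, so A2 → A6 cannot be enforced without a join — not preserved.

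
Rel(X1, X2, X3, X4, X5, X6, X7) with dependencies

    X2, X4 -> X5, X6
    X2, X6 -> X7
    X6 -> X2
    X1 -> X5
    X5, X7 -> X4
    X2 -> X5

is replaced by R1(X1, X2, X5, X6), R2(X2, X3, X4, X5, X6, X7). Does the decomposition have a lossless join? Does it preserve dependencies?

Lossless test: (X2, X5, X6)⁺ = {X2, X4, X5, X6, X7}, which is a superkey of neither fragment — lossy.
Dependency preservation: every FD's attributes lie within a single fragment, so each can be enforced locally — preserved.

lossy but dependency-preserving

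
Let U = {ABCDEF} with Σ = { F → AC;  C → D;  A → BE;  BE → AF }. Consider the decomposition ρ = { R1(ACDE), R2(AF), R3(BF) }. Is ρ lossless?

Chase test. Columns are ABCDEF; row i has aⱼ where attribute j ∈ Ri, else bᵢⱼ.
Initial tableau (one row per fragment):
  row 1: a1 b12 a3 a4 a5 b16
  row 2: a1 b22 b23 b24 b25 a6
  row 3: b31 a2 b33 b34 b35 a6
Rows 2 and 3 agree on F; apply F→AC and equate their AC entries.
Rows 2 and 3 agree on C; apply C→D and equate their D entries.
Rows 1 and 2 agree on A; apply A→BE and equate their BE entries.
Rows 1 and 3 agree on A; apply A→BE and equate their BE entries.
Rows 1 and 2 agree on BE; apply BE→AF and equate their AF entries.
Rows 1 and 2 agree on F; apply F→AC and equate their AC entries.
Rows 1 and 2 agree on C; apply C→D and equate their D entries.
Row 1 is now all distinguished symbols — the join is lossless.

Yes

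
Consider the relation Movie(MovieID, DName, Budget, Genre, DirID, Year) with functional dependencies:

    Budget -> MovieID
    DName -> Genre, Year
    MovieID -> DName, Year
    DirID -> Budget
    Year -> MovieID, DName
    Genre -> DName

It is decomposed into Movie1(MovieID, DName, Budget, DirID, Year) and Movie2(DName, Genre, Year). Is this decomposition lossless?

Yes

Common attributes: Movie1 ∩ Movie2 = {DName, Year}.
Closure of {DName, Year}: DName → Genre, Year applies, adding Genre; Year → MovieID, DName applies, adding MovieID. So (DName, Year)⁺ = {MovieID, DName, Genre, Year}.
This closure contains every attribute of Movie2, so Movie1 ∩ Movie2 → Movie2. The join is lossless.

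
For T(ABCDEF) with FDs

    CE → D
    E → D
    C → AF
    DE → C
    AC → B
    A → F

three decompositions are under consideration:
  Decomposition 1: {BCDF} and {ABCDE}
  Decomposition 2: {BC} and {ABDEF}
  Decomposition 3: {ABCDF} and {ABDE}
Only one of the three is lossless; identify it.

Decomposition 1

Decomposition 1: common = {BCD}, closure = {ABCDF} → lossless.
Decomposition 2: common = {B}, closure = {B} → lossy.
Decomposition 3: common = {ABD}, closure = {ABDF} → lossy.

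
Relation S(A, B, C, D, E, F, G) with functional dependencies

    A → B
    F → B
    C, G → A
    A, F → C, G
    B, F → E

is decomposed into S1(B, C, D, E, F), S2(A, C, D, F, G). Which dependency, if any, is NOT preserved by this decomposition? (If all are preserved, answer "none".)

A → B

Check A → B: no single fragment contains all of {A, B}, and the restricted closure of {A} across the fragments never reaches {B}.
F → B is preserved.
C, G → A is preserved.
A, F → C, G is preserved.
B, F → E is preserved.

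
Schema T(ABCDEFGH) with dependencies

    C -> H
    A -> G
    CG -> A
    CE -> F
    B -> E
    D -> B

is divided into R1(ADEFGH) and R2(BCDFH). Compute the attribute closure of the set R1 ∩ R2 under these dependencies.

R1 ∩ R2 = {DFH}.
D → B applies, adding B
B → E applies, adding E
Closure: {BDEFH}.

BDEFH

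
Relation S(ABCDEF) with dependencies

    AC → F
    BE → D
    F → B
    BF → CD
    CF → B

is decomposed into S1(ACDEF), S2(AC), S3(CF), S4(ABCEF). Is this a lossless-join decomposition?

Yes

Chase test. Columns are ABCDEF; row i has aⱼ where attribute j ∈ Si, else bᵢⱼ.
Initial tableau (one row per fragment):
  row 1: a1 b12 a3 a4 a5 a6
  row 2: a1 b22 a3 b24 b25 b26
  row 3: b31 b32 a3 b34 b35 a6
  row 4: a1 a2 a3 b44 a5 a6
Rows 1 and 2 agree on AC; apply AC→F and equate their F entries.
Rows 1 and 2 agree on F; apply F→B and equate their B entries.
Rows 1 and 3 agree on F; apply F→B and equate their B entries.
Rows 1 and 4 agree on F; apply F→B and equate their B entries.
Rows 1 and 2 agree on BF; apply BF→CD and equate their CD entries.
Rows 1 and 3 agree on BF; apply BF→CD and equate their CD entries.
Rows 1 and 4 agree on BF; apply BF→CD and equate their CD entries.
Row 1 is now all distinguished symbols — the join is lossless.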